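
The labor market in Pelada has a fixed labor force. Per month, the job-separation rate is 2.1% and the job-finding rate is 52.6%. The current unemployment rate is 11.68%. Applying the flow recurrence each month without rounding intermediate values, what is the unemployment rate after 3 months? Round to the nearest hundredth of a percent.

Unemployment rate after three months ≈ 4.57%.

With a fixed labor force, u_{t+1} = u_t + s·(1−u_t) − f·u_t = u_t·(1−s−f) + s.
Here 1−s−f = 0.453 and s = 0.021.
u_1 = 0.116800 × 0.453 + 0.021 = 0.073910.
u_2 = 0.073910 × 0.453 + 0.021 = 0.054481.
u_3 = 0.054481 × 0.453 + 0.021 = 0.045680.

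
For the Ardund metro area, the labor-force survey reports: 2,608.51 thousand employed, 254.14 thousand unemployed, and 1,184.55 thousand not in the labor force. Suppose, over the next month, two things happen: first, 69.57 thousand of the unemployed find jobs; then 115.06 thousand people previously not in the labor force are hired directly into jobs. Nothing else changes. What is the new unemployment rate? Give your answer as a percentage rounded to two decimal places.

New unemployment rate ≈ 6.20%.

Initially, labor force = 2,608.51 + 254.14 = 2,862.65 thousand, so u = 254.14/2,862.65 = 8.88%.
After the first change, unemployed falls and employed rises by 69.57; labor force unchanged → E = 2,678.08, U = 184.57, labor force = 2,862.65 thousand.
After the second change, employed and labor force both rise by 115.06; unemployed unchanged → E = 2,793.14, U = 184.57, labor force = 2,977.71 thousand.
New unemployment rate = 184.57 / 2,977.71 = 6.20%.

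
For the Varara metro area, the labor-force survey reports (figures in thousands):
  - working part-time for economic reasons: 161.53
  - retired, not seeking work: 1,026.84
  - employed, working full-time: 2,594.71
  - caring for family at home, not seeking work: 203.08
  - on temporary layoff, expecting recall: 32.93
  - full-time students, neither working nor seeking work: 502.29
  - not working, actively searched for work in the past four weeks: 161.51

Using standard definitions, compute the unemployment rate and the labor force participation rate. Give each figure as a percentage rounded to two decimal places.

Employed = 161.53 + 2,594.71 = 2,756.24 thousand (anyone who worked, including part-time for economic reasons, counts as employed).
Unemployed = 32.93 + 161.51 = 194.44 thousand (jobless and actively searching, or on temporary layoff).
Labor force = 2,756.24 + 194.44 = 2,950.68 thousand.
Not in labor force = 1,026.84 + 203.08 + 502.29 = 1,732.21 thousand (those not working and not actively searching are outside the labor force).
Civilian working-age population = 2,950.68 + 1,732.21 = 4,682.89 thousand.
Unemployment rate = 194.44 / 2,950.68 = 6.59%.
Labor force participation rate = 2,950.68 / 4,682.89 = 63.01%.

Unemployment rate ≈ 6.59%; labor force participation rate ≈ 63.01%.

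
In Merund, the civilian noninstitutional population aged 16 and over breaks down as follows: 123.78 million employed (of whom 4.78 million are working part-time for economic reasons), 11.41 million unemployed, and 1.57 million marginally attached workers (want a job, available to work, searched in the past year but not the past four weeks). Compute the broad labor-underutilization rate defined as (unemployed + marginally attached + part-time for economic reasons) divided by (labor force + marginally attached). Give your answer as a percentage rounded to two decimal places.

Labor force = 123.78 + 11.41 = 135.19 million.
Numerator = 11.41 + 1.57 + 4.78 = 17.76 million.
Denominator = 135.19 + 1.57 = 136.76 million.
Broad rate = 17.76 / 136.76 = 12.99%.

Broad underutilization rate ≈ 12.99%.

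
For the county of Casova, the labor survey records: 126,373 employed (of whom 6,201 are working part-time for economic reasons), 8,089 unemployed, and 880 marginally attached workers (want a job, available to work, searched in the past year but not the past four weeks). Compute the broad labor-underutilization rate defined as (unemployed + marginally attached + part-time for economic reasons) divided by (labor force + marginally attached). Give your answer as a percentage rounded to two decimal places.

Labor force = 126,373 + 8,089 = 134,462.
Numerator = 8,089 + 880 + 6,201 = 15,170.
Denominator = 134,462 + 880 = 135,342.
Broad rate = 15,170 / 135,342 = 11.21%.

Broad underutilization rate ≈ 11.21%.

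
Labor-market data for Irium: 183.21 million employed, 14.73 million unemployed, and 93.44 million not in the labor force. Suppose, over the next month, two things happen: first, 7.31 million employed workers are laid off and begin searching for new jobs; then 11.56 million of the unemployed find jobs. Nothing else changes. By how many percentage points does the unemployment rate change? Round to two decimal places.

Initially, labor force = 183.21 + 14.73 = 197.94 million, so u = 14.73/197.94 = 7.44%.
After the first change, employed falls and unemployed rises by 7.31; labor force unchanged → E = 175.90, U = 22.04, labor force = 197.94 million.
After the second change, unemployed falls and employed rises by 11.56; labor force unchanged → E = 187.46, U = 10.48, labor force = 197.94 million.
New unemployment rate = 10.48 / 197.94 = 5.29%.
Change = 5.29% − 7.44% = −2.15 percentage points.

The unemployment rate changes by −2.15 percentage points.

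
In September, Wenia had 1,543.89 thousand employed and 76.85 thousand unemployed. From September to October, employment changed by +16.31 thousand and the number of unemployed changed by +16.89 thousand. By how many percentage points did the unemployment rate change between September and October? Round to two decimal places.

September: labor force = 1,543.89 + 76.85 = 1,620.74; u = 76.85/1,620.74 = 4.74%.
October: labor force = 1,560.20 + 93.74 = 1,653.94; u = 93.74/1,653.94 = 5.67%.
Change = 5.67% − 4.74% = +0.93 pp.

The unemployment rate changed by +0.93 percentage points.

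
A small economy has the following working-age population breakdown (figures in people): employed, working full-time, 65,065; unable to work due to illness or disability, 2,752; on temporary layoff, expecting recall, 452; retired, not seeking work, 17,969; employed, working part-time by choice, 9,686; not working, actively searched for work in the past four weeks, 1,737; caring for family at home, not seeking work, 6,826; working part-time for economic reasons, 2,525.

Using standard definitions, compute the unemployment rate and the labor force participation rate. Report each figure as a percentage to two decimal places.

Employed = 65,065 + 9,686 + 2,525 = 77,276 (anyone who worked, including part-time for economic reasons, counts as employed).
Unemployed = 452 + 1,737 = 2,189 (jobless and actively searching, or on temporary layoff).
Labor force = 77,276 + 2,189 = 79,465.
Not in labor force = 2,752 + 17,969 + 6,826 = 27,547 (those not working and not actively searching are outside the labor force).
Civilian working-age population = 79,465 + 27,547 = 107,012.
Unemployment rate = 2,189 / 79,465 = 2.75%.
Labor force participation rate = 79,465 / 107,012 = 74.26%.

Unemployment rate ≈ 2.75%; labor force participation rate ≈ 74.26%.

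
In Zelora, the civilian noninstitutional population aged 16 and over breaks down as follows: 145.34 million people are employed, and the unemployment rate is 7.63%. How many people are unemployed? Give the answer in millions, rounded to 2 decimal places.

About 12.01 million are unemployed.

Let U be the number unemployed. The labor force is E + U, and U/(E+U) = 0.0763.
So U = 0.0763 × 145.34 / (1 − 0.0763) = 11.0894 / 0.9237 ≈ 12.01 million.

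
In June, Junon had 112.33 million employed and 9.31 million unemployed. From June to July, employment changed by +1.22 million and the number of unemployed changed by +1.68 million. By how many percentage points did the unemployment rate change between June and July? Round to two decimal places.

June: labor force = 112.33 + 9.31 = 121.64; u = 9.31/121.64 = 7.65%.
July: labor force = 113.55 + 10.99 = 124.54; u = 10.99/124.54 = 8.82%.
Change = 8.82% − 7.65% = +1.17 pp.

The unemployment rate changed by +1.17 percentage points.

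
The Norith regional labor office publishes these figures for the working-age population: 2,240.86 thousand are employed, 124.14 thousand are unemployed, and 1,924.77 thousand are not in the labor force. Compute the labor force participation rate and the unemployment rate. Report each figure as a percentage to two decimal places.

Labor force = employed + unemployed = 2,240.86 + 124.14 = 2,365.00 thousand.
Working-age population = 2,365.00 + 1,924.77 = 4,289.77 thousand.
Unemployment rate = 124.14 / 2,365.00 = 5.25%.
Labor force participation rate = 2,365.00 / 4,289.77 = 55.13%.

Labor force participation rate ≈ 55.13%; unemployment rate ≈ 5.25%.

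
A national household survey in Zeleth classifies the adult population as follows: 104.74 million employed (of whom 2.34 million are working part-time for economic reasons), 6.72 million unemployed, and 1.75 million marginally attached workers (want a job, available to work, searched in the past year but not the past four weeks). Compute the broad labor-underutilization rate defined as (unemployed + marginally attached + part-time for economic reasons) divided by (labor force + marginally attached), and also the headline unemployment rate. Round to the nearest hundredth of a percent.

Broad underutilization rate ≈ 9.55%; headline unemployment rate ≈ 6.03%.

Labor force = 104.74 + 6.72 = 111.46 million.
Numerator = 6.72 + 1.75 + 2.34 = 10.81 million.
Denominator = 111.46 + 1.75 = 113.21 million.
Broad rate = 10.81 / 113.21 = 9.55%.
Headline unemployment rate = 6.72 / 111.46 = 6.03%.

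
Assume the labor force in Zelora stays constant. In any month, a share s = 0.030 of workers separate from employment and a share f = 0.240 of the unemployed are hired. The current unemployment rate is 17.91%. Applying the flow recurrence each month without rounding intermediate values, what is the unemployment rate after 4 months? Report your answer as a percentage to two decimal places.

With a fixed labor force, u_{t+1} = u_t + s·(1−u_t) − f·u_t = u_t·(1−s−f) + s.
Here 1−s−f = 0.730 and s = 0.030.
u_1 = 0.179100 × 0.730 + 0.030 = 0.160743.
u_2 = 0.160743 × 0.730 + 0.030 = 0.147342.
u_3 = 0.147342 × 0.730 + 0.030 = 0.137560.
u_4 = 0.137560 × 0.730 + 0.030 = 0.130419.

Unemployment rate after four months ≈ 13.04%.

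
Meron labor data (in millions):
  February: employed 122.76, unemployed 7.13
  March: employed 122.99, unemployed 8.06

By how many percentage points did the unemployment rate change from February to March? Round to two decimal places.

February: labor force = 122.76 + 7.13 = 129.89; u = 7.13/129.89 = 5.49%.
March: labor force = 122.99 + 8.06 = 131.05; u = 8.06/131.05 = 6.15%.
Change = 6.15% − 5.49% = +0.66 pp.

The unemployment rate changed by +0.66 percentage points.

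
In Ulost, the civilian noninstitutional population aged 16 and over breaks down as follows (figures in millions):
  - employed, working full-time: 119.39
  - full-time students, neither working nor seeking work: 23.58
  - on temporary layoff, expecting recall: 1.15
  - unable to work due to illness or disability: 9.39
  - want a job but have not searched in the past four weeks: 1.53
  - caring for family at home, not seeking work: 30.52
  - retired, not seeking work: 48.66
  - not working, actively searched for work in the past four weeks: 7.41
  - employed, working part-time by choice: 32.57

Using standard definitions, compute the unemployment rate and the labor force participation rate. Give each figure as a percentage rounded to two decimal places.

Unemployment rate ≈ 5.33%; labor force participation rate ≈ 58.54%.

Employed = 119.39 + 32.57 = 151.96 million.
Unemployed = 1.15 + 7.41 = 8.56 million (jobless and actively searching, or on temporary layoff).
Labor force = 151.96 + 8.56 = 160.52 million.
Not in labor force = 23.58 + 9.39 + 1.53 + 30.52 + 48.66 = 113.68 million (those not working and not actively searching are outside the labor force — including those who want a job but have given up searching).
Civilian working-age population = 160.52 + 113.68 = 274.20 million.
Unemployment rate = 8.56 / 160.52 = 5.33%.
Labor force participation rate = 160.52 / 274.20 = 58.54%.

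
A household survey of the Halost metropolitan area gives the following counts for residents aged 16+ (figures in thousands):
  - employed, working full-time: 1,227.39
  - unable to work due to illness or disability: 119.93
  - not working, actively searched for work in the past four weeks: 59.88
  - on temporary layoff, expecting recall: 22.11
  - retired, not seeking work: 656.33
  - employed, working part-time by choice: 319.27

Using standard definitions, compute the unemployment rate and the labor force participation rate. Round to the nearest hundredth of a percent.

Employed = 1,227.39 + 319.27 = 1,546.66 thousand.
Unemployed = 59.88 + 22.11 = 81.99 thousand (jobless and actively searching, or on temporary layoff).
Labor force = 1,546.66 + 81.99 = 1,628.65 thousand.
Not in labor force = 119.93 + 656.33 = 776.26 thousand (those not working and not actively searching are outside the labor force).
Civilian working-age population = 1,628.65 + 776.26 = 2,404.91 thousand.
Unemployment rate = 81.99 / 1,628.65 = 5.03%.
Labor force participation rate = 1,628.65 / 2,404.91 = 67.72%.

Unemployment rate ≈ 5.03%; labor force participation rate ≈ 67.72%.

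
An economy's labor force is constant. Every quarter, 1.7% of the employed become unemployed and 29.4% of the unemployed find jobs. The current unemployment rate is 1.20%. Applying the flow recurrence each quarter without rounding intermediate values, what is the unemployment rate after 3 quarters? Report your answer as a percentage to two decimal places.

With a fixed labor force, u_{t+1} = u_t + s·(1−u_t) − f·u_t = u_t·(1−s−f) + s.
Here 1−s−f = 0.689 and s = 0.017.
u_1 = 0.012000 × 0.689 + 0.017 = 0.025268.
u_2 = 0.025268 × 0.689 + 0.017 = 0.034410.
u_3 = 0.034410 × 0.689 + 0.017 = 0.040708.

Unemployment rate after three quarters ≈ 4.07%.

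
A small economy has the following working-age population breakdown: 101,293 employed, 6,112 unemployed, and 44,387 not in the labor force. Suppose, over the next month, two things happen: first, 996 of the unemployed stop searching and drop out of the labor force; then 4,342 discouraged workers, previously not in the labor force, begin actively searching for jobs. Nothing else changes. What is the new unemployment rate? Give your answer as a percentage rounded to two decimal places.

Initially, labor force = 101,293 + 6,112 = 107,405, so u = 6,112/107,405 = 5.69%.
After the first change, unemployed and labor force both fall by 996 → E = 101,293, U = 5,116, labor force = 106,409.
After the second change, unemployed and labor force both rise by 4,342 → E = 101,293, U = 9,458, labor force = 110,751.
New unemployment rate = 9,458 / 110,751 = 8.54%.

New unemployment rate ≈ 8.54%.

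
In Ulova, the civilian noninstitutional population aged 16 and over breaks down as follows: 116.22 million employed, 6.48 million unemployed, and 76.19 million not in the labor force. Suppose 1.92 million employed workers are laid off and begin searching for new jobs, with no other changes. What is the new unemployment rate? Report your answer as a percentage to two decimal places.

New unemployment rate ≈ 6.85%.

Initially, labor force = 116.22 + 6.48 = 122.70 million, so u = 6.48/122.70 = 5.28%.
After the change, employed falls and unemployed rises by 1.92; labor force unchanged → E = 114.30, U = 8.40, labor force = 122.70 million.
New unemployment rate = 8.40 / 122.70 = 6.85%.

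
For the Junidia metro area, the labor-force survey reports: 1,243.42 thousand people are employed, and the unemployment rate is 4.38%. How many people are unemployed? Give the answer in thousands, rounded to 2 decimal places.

About 56.96 thousand are unemployed.

Let U be the number unemployed. The labor force is E + U, and U/(E+U) = 0.0438.
So U = 0.0438 × 1,243.42 / (1 − 0.0438) = 54.4618 / 0.9562 ≈ 56.96 thousand.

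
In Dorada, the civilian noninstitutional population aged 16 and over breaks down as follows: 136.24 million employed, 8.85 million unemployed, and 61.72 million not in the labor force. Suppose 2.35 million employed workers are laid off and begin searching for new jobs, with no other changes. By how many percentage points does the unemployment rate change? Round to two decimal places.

The unemployment rate changes by +1.62 percentage points.

Initially, labor force = 136.24 + 8.85 = 145.09 million, so u = 8.85/145.09 = 6.10%.
After the change, employed falls and unemployed rises by 2.35; labor force unchanged → E = 133.89, U = 11.20, labor force = 145.09 million.
New unemployment rate = 11.20 / 145.09 = 7.72%.
Change = 7.72% − 6.10% = +1.62 percentage points.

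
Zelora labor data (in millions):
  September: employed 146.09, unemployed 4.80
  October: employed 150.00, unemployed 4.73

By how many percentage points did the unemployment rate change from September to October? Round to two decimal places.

The unemployment rate changed by −0.12 percentage points.

September: labor force = 146.09 + 4.80 = 150.89; u = 4.80/150.89 = 3.18%.
October: labor force = 150.00 + 4.73 = 154.73; u = 4.73/154.73 = 3.06%.
Change = 3.06% − 3.18% = −0.12 pp.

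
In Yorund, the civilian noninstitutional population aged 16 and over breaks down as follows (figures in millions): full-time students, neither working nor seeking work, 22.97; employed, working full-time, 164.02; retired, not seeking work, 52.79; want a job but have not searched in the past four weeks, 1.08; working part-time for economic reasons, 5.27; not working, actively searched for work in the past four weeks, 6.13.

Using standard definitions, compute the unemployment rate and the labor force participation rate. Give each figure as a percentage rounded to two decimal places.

Unemployment rate ≈ 3.49%; labor force participation rate ≈ 69.54%.

Employed = 164.02 + 5.27 = 169.29 million (anyone who worked, including part-time for economic reasons, counts as employed).
Unemployed = 6.13 million.
Labor force = 169.29 + 6.13 = 175.42 million.
Not in labor force = 22.97 + 52.79 + 1.08 = 76.84 million (those not working and not actively searching are outside the labor force — including those who want a job but have given up searching).
Civilian working-age population = 175.42 + 76.84 = 252.26 million.
Unemployment rate = 6.13 / 175.42 = 3.49%.
Labor force participation rate = 175.42 / 252.26 = 69.54%.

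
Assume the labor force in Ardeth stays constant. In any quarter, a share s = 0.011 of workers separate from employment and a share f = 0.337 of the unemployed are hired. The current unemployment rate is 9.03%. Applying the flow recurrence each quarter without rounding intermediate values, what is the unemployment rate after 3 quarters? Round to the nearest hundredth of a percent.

Unemployment rate after three quarters ≈ 4.79%.

With a fixed labor force, u_{t+1} = u_t + s·(1−u_t) − f·u_t = u_t·(1−s−f) + s.
Here 1−s−f = 0.652 and s = 0.011.
u_1 = 0.090300 × 0.652 + 0.011 = 0.069876.
u_2 = 0.069876 × 0.652 + 0.011 = 0.056559.
u_3 = 0.056559 × 0.652 + 0.011 = 0.047876.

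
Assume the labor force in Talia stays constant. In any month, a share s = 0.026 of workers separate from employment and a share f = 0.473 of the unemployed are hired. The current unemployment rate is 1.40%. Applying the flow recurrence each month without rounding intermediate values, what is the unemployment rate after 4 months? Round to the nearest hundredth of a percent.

With a fixed labor force, u_{t+1} = u_t + s·(1−u_t) − f·u_t = u_t·(1−s−f) + s.
Here 1−s−f = 0.501 and s = 0.026.
u_1 = 0.014000 × 0.501 + 0.026 = 0.033014.
u_2 = 0.033014 × 0.501 + 0.026 = 0.042540.
u_3 = 0.042540 × 0.501 + 0.026 = 0.047313.
u_4 = 0.047313 × 0.501 + 0.026 = 0.049704.

Unemployment rate after four months ≈ 4.97%.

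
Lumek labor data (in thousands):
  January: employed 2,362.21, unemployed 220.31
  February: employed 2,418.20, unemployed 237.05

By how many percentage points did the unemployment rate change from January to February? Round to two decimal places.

January: labor force = 2,362.21 + 220.31 = 2,582.52; u = 220.31/2,582.52 = 8.53%.
February: labor force = 2,418.20 + 237.05 = 2,655.25; u = 237.05/2,655.25 = 8.93%.
Change = 8.93% − 8.53% = +0.40 pp.

The unemployment rate changed by +0.40 percentage points.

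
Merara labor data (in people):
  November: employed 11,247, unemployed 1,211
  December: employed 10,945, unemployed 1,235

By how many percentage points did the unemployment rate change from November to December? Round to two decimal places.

The unemployment rate changed by +0.42 percentage points.

November: labor force = 11,247 + 1,211 = 12,458; u = 1,211/12,458 = 9.72%.
December: labor force = 10,945 + 1,235 = 12,180; u = 1,235/12,180 = 10.14%.
Change = 10.14% − 9.72% = +0.42 pp.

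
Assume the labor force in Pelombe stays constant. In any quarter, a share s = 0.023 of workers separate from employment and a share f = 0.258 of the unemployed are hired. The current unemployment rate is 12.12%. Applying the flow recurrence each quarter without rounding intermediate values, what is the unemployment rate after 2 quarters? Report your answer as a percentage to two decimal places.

Unemployment rate after two quarters ≈ 10.22%.

With a fixed labor force, u_{t+1} = u_t + s·(1−u_t) − f·u_t = u_t·(1−s−f) + s.
Here 1−s−f = 0.719 and s = 0.023.
u_1 = 0.121200 × 0.719 + 0.023 = 0.110143.
u_2 = 0.110143 × 0.719 + 0.023 = 0.102193.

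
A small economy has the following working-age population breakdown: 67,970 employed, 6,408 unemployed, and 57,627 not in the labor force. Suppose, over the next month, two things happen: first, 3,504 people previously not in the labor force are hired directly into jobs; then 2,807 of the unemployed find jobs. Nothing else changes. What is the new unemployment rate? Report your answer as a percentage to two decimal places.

Initially, labor force = 67,970 + 6,408 = 74,378, so u = 6,408/74,378 = 8.62%.
After the first change, employed and labor force both rise by 3,504; unemployed unchanged → E = 71,474, U = 6,408, labor force = 77,882.
After the second change, unemployed falls and employed rises by 2,807; labor force unchanged → E = 74,281, U = 3,601, labor force = 77,882.
New unemployment rate = 3,601 / 77,882 = 4.62%.

New unemployment rate ≈ 4.62%.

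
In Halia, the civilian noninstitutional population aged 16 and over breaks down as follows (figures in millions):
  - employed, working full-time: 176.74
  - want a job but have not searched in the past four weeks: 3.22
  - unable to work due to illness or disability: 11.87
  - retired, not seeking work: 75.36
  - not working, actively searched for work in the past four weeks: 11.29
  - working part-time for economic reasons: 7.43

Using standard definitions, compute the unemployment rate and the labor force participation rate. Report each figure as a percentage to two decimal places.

Unemployment rate ≈ 5.78%; labor force participation rate ≈ 68.36%.

Employed = 176.74 + 7.43 = 184.17 million (anyone who worked, including part-time for economic reasons, counts as employed).
Unemployed = 11.29 million.
Labor force = 184.17 + 11.29 = 195.46 million.
Not in labor force = 3.22 + 11.87 + 75.36 = 90.45 million (those not working and not actively searching are outside the labor force — including those who want a job but have given up searching).
Civilian working-age population = 195.46 + 90.45 = 285.91 million.
Unemployment rate = 11.29 / 195.46 = 5.78%.
Labor force participation rate = 195.46 / 285.91 = 68.36%.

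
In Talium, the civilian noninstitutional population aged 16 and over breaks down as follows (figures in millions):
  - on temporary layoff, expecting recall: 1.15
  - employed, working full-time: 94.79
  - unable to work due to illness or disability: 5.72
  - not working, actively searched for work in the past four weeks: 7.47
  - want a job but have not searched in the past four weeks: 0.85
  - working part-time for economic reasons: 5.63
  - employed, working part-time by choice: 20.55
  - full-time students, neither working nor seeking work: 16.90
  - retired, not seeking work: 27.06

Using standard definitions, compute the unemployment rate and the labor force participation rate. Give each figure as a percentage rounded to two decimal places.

Employed = 94.79 + 5.63 + 20.55 = 120.97 million (anyone who worked, including part-time for economic reasons, counts as employed).
Unemployed = 1.15 + 7.47 = 8.62 million (jobless and actively searching, or on temporary layoff).
Labor force = 120.97 + 8.62 = 129.59 million.
Not in labor force = 5.72 + 0.85 + 16.90 + 27.06 = 50.53 million (those not working and not actively searching are outside the labor force — including those who want a job but have given up searching).
Civilian working-age population = 129.59 + 50.53 = 180.12 million.
Unemployment rate = 8.62 / 129.59 = 6.65%.
Labor force participation rate = 129.59 / 180.12 = 71.95%.

Unemployment rate ≈ 6.65%; labor force participation rate ≈ 71.95%.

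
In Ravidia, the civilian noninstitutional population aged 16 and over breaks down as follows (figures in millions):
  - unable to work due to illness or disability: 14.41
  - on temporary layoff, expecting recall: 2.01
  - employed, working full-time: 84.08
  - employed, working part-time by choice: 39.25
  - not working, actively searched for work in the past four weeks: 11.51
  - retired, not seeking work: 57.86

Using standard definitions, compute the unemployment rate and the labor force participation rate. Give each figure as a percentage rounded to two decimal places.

Employed = 84.08 + 39.25 = 123.33 million.
Unemployed = 2.01 + 11.51 = 13.52 million (jobless and actively searching, or on temporary layoff).
Labor force = 123.33 + 13.52 = 136.85 million.
Not in labor force = 14.41 + 57.86 = 72.27 million (those not working and not actively searching are outside the labor force).
Civilian working-age population = 136.85 + 72.27 = 209.12 million.
Unemployment rate = 13.52 / 136.85 = 9.88%.
Labor force participation rate = 136.85 / 209.12 = 65.44%.

Unemployment rate ≈ 9.88%; labor force participation rate ≈ 65.44%.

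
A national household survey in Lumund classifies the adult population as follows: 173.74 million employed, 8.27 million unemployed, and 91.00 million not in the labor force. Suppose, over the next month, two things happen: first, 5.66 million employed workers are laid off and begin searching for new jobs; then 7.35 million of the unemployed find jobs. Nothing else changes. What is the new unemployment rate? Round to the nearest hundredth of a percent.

Initially, labor force = 173.74 + 8.27 = 182.01 million, so u = 8.27/182.01 = 4.54%.
After the first change, employed falls and unemployed rises by 5.66; labor force unchanged → E = 168.08, U = 13.93, labor force = 182.01 million.
After the second change, unemployed falls and employed rises by 7.35; labor force unchanged → E = 175.43, U = 6.58, labor force = 182.01 million.
New unemployment rate = 6.58 / 182.01 = 3.62%.

New unemployment rate ≈ 3.62%.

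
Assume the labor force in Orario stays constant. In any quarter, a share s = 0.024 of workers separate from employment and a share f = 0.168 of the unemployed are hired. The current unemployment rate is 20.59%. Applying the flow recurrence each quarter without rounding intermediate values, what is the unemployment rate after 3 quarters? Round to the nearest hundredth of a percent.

With a fixed labor force, u_{t+1} = u_t + s·(1−u_t) − f·u_t = u_t·(1−s−f) + s.
Here 1−s−f = 0.808 and s = 0.024.
u_1 = 0.205900 × 0.808 + 0.024 = 0.190367.
u_2 = 0.190367 × 0.808 + 0.024 = 0.177817.
u_3 = 0.177817 × 0.808 + 0.024 = 0.167676.

Unemployment rate after three quarters ≈ 16.77%.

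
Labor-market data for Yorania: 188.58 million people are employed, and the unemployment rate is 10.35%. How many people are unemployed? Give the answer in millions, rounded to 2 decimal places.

About 21.77 million are unemployed.

Let U be the number unemployed. The labor force is E + U, and U/(E+U) = 0.1035.
So U = 0.1035 × 188.58 / (1 − 0.1035) = 19.5180 / 0.8965 ≈ 21.77 million.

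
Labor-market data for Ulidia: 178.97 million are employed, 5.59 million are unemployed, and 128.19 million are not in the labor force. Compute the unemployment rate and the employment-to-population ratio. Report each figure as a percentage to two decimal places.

Unemployment rate ≈ 3.03%; employment-population ratio ≈ 57.22%.

Labor force = employed + unemployed = 178.97 + 5.59 = 184.56 million.
Working-age population = 184.56 + 128.19 = 312.75 million.
Unemployment rate = 5.59 / 184.56 = 3.03%.
Employment-population ratio = 178.97 / 312.75 = 57.22%.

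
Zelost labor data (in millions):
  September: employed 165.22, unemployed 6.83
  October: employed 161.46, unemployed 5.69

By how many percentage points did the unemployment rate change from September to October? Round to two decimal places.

The unemployment rate changed by −0.57 percentage points.

September: labor force = 165.22 + 6.83 = 172.05; u = 6.83/172.05 = 3.97%.
October: labor force = 161.46 + 5.69 = 167.15; u = 5.69/167.15 = 3.40%.
Change = 3.40% − 3.97% = −0.57 pp.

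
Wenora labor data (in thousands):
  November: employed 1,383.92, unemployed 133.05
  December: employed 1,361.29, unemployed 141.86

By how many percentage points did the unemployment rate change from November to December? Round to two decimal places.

November: labor force = 1,383.92 + 133.05 = 1,516.97; u = 133.05/1,516.97 = 8.77%.
December: labor force = 1,361.29 + 141.86 = 1,503.15; u = 141.86/1,503.15 = 9.44%.
Change = 9.44% − 8.77% = +0.67 pp.

The unemployment rate changed by +0.67 percentage points.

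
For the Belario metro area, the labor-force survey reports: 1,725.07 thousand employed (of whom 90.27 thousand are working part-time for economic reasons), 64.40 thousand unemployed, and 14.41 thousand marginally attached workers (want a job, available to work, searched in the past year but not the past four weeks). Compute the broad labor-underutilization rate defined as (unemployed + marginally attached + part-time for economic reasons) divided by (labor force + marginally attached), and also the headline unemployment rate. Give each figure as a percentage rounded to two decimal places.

Labor force = 1,725.07 + 64.40 = 1,789.47 thousand.
Numerator = 64.40 + 14.41 + 90.27 = 169.08 thousand.
Denominator = 1,789.47 + 14.41 = 1,803.88 thousand.
Broad rate = 169.08 / 1,803.88 = 9.37%.
Headline unemployment rate = 64.40 / 1,789.47 = 3.60%.

Broad underutilization rate ≈ 9.37%; headline unemployment rate ≈ 3.60%.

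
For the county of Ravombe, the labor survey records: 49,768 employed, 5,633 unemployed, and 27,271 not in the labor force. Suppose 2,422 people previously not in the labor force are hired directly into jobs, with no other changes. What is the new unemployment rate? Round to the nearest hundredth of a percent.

New unemployment rate ≈ 9.74%.

Initially, labor force = 49,768 + 5,633 = 55,401, so u = 5,633/55,401 = 10.17%.
After the change, employed and labor force both rise by 2,422; unemployed unchanged → E = 52,190, U = 5,633, labor force = 57,823.
New unemployment rate = 5,633 / 57,823 = 9.74%.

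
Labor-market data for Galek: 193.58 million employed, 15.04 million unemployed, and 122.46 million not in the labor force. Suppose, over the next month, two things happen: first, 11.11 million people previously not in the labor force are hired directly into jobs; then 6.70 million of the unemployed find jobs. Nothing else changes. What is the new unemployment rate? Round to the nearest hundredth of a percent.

Initially, labor force = 193.58 + 15.04 = 208.62 million, so u = 15.04/208.62 = 7.21%.
After the first change, employed and labor force both rise by 11.11; unemployed unchanged → E = 204.69, U = 15.04, labor force = 219.73 million.
After the second change, unemployed falls and employed rises by 6.70; labor force unchanged → E = 211.39, U = 8.34, labor force = 219.73 million.
New unemployment rate = 8.34 / 219.73 = 3.80%.

New unemployment rate ≈ 3.80%.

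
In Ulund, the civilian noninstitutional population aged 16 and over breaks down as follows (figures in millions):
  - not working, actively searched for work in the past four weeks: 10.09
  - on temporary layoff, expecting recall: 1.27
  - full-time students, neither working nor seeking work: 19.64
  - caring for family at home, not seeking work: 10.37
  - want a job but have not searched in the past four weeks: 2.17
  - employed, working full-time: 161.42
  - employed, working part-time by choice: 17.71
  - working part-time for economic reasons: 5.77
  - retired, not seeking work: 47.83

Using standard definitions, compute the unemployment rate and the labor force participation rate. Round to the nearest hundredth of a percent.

Employed = 161.42 + 17.71 + 5.77 = 184.90 million (anyone who worked, including part-time for economic reasons, counts as employed).
Unemployed = 10.09 + 1.27 = 11.36 million (jobless and actively searching, or on temporary layoff).
Labor force = 184.90 + 11.36 = 196.26 million.
Not in labor force = 19.64 + 10.37 + 2.17 + 47.83 = 80.01 million (those not working and not actively searching are outside the labor force — including those who want a job but have given up searching).
Civilian working-age population = 196.26 + 80.01 = 276.27 million.
Unemployment rate = 11.36 / 196.26 = 5.79%.
Labor force participation rate = 196.26 / 276.27 = 71.04%.

Unemployment rate ≈ 5.79%; labor force participation rate ≈ 71.04%.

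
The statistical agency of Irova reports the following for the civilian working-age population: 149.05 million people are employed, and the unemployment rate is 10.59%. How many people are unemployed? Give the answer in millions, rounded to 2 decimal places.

About 17.65 million are unemployed.

Let U be the number unemployed. The labor force is E + U, and U/(E+U) = 0.1059.
So U = 0.1059 × 149.05 / (1 − 0.1059) = 15.7844 / 0.8941 ≈ 17.65 million.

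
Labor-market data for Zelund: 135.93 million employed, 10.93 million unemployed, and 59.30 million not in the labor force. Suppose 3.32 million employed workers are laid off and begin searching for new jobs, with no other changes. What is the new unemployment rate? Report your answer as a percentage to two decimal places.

Initially, labor force = 135.93 + 10.93 = 146.86 million, so u = 10.93/146.86 = 7.44%.
After the change, employed falls and unemployed rises by 3.32; labor force unchanged → E = 132.61, U = 14.25, labor force = 146.86 million.
New unemployment rate = 14.25 / 146.86 = 9.70%.

New unemployment rate ≈ 9.70%.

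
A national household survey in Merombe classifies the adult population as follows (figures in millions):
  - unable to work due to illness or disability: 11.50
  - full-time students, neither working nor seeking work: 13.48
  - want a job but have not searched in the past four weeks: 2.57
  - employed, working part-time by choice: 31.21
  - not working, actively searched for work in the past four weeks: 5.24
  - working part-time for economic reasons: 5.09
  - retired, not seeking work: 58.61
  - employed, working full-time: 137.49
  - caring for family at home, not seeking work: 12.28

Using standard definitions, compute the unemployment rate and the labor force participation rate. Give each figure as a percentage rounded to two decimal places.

Employed = 31.21 + 5.09 + 137.49 = 173.79 million (anyone who worked, including part-time for economic reasons, counts as employed).
Unemployed = 5.24 million.
Labor force = 173.79 + 5.24 = 179.03 million.
Not in labor force = 11.50 + 13.48 + 2.57 + 58.61 + 12.28 = 98.44 million (those not working and not actively searching are outside the labor force — including those who want a job but have given up searching).
Civilian working-age population = 179.03 + 98.44 = 277.47 million.
Unemployment rate = 5.24 / 179.03 = 2.93%.
Labor force participation rate = 179.03 / 277.47 = 64.52%.

Unemployment rate ≈ 2.93%; labor force participation rate ≈ 64.52%.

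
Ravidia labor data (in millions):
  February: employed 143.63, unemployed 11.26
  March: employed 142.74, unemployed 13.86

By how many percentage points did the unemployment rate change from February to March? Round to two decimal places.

The unemployment rate changed by +1.58 percentage points.

February: labor force = 143.63 + 11.26 = 154.89; u = 11.26/154.89 = 7.27%.
March: labor force = 142.74 + 13.86 = 156.60; u = 13.86/156.60 = 8.85%.
Change = 8.85% − 7.27% = +1.58 pp.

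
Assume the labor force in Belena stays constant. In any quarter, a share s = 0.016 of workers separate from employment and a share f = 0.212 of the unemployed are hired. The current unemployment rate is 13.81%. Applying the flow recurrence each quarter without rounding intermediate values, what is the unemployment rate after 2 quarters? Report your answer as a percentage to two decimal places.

Unemployment rate after two quarters ≈ 11.07%.

With a fixed labor force, u_{t+1} = u_t + s·(1−u_t) − f·u_t = u_t·(1−s−f) + s.
Here 1−s−f = 0.772 and s = 0.016.
u_1 = 0.138100 × 0.772 + 0.016 = 0.122613.
u_2 = 0.122613 × 0.772 + 0.016 = 0.110657.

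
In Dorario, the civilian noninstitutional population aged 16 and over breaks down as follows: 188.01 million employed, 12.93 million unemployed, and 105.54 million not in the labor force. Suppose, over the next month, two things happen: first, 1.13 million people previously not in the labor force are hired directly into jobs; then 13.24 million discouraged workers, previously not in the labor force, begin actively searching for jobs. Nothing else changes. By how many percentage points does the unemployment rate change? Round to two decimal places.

Initially, labor force = 188.01 + 12.93 = 200.94 million, so u = 12.93/200.94 = 6.43%.
After the first change, employed and labor force both rise by 1.13; unemployed unchanged → E = 189.14, U = 12.93, labor force = 202.07 million.
After the second change, unemployed and labor force both rise by 13.24 → E = 189.14, U = 26.17, labor force = 215.31 million.
New unemployment rate = 26.17 / 215.31 = 12.15%.
Change = 12.15% − 6.43% = +5.72 percentage points.

The unemployment rate changes by +5.72 percentage points.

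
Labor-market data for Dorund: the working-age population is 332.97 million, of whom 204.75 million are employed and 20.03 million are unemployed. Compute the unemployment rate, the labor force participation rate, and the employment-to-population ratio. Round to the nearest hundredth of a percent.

Unemployment rate ≈ 8.91%; labor force participation rate ≈ 67.51%; employment-population ratio ≈ 61.49%.

Labor force = employed + unemployed = 204.75 + 20.03 = 224.78 million.
Unemployment rate = 20.03 / 224.78 = 8.91%.
Labor force participation rate = 224.78 / 332.97 = 67.51%.
Employment-population ratio = 204.75 / 332.97 = 61.49%.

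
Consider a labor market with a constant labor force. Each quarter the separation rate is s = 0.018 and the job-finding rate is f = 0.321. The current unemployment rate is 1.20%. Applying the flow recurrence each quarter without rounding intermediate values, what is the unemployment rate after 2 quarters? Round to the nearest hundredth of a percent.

Unemployment rate after two quarters ≈ 3.51%.

With a fixed labor force, u_{t+1} = u_t + s·(1−u_t) − f·u_t = u_t·(1−s−f) + s.
Here 1−s−f = 0.661 and s = 0.018.
u_1 = 0.012000 × 0.661 + 0.018 = 0.025932.
u_2 = 0.025932 × 0.661 + 0.018 = 0.035141.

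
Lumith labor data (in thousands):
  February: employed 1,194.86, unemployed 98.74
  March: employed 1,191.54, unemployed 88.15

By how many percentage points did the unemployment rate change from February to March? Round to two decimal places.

The unemployment rate changed by −0.74 percentage points.

February: labor force = 1,194.86 + 98.74 = 1,293.60; u = 98.74/1,293.60 = 7.63%.
March: labor force = 1,191.54 + 88.15 = 1,279.69; u = 88.15/1,279.69 = 6.89%.
Change = 6.89% − 7.63% = −0.74 pp.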